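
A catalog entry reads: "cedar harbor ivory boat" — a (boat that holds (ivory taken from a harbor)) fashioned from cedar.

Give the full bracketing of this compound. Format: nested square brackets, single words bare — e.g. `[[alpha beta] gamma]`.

At the top level: head "boat" (specifically "harbor ivory boat"); modifier "cedar".
Within "harbor ivory boat", the head is "boat" and the modifier is "harbor ivory".
Within "harbor ivory", the head is "ivory" and the modifier is "harbor".
Putting it together: [cedar [[harbor ivory] boat]].

[cedar [[harbor ivory] boat]]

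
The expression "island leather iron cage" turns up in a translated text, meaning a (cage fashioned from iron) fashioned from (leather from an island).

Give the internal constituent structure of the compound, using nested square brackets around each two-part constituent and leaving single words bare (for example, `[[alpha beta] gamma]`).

Whole compound: head "cage" (specifically "iron cage"), modifier "island leather".
"island leather" → head "leather", modifier "island".
"iron cage" → head "cage", modifier "iron".
Assembled: [[island leather] [iron cage]].

[[island leather] [iron cage]]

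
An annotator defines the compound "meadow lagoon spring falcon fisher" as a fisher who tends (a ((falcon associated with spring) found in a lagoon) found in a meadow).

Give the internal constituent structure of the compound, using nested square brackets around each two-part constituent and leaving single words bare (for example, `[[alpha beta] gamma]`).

[[meadow [lagoon [spring falcon]]] fisher]

Whole compound: head "fisher", modifier "meadow lagoon spring falcon".
Within "meadow lagoon spring falcon", the head is "falcon" (specifically "lagoon spring falcon") and the modifier is "meadow".
Within "lagoon spring falcon", the head is "falcon" (specifically "spring falcon") and the modifier is "lagoon".
Within "spring falcon", the head is "falcon" and the modifier is "spring".
Assembled: [[meadow [lagoon [spring falcon]]] fisher].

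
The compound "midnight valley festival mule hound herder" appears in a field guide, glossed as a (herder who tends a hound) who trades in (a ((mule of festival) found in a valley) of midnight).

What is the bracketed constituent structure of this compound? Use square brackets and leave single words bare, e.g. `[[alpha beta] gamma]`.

Whole compound: head "herder" (specifically "hound herder"), modifier "midnight valley festival mule".
Inside "midnight valley festival mule": head "mule" (specifically "valley festival mule"), modifier "midnight".
Inside "valley festival mule": head "mule" (specifically "festival mule"), modifier "valley".
Inside "festival mule": head "mule", modifier "festival".
Inside "hound herder": head "herder", modifier "hound".
Assembled: [[midnight [valley [festival mule]]] [hound herder]].

[[midnight [valley [festival mule]]] [hound herder]]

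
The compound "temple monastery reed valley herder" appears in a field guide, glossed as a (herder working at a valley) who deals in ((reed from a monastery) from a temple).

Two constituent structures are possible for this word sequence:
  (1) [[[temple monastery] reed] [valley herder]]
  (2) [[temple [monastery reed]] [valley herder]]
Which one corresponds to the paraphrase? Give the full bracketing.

[[temple [monastery reed]] [valley herder]]

The paraphrase's head is the "herder" part ("valley herder"); its modifier is "temple monastery reed".
That top-level split, carried through the inner groups, gives [[temple [monastery reed]] [valley herder]].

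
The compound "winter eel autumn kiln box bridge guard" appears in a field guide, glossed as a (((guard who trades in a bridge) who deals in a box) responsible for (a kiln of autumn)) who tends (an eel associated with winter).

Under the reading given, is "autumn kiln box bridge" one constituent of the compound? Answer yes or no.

The top-level split is [winter eel] [autumn kiln box bridge guard]; the full structure is [[winter eel] [[autumn kiln] [box [bridge guard]]]].
"autumn kiln box bridge" straddles a constituent boundary, so it is not a single unit.

no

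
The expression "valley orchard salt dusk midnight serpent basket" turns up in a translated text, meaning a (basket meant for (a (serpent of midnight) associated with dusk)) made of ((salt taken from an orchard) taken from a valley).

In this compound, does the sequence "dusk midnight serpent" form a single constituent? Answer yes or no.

yes

The paraphrase groups the words so that "dusk midnight serpent" is one unit: it corresponds to a single parenthesized sub-phrase.
The full structure is [[valley [orchard salt]] [[dusk [midnight serpent]] basket]], in which [dusk midnight serpent] is a constituent.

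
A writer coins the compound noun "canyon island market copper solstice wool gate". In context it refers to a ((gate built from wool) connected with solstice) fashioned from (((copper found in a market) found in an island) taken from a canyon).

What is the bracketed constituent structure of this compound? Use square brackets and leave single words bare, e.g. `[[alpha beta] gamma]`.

[[canyon [island [market copper]]] [solstice [wool gate]]]

At the top level: head "gate" (specifically "solstice wool gate"); modifier "canyon island market copper".
Within "canyon island market copper", the head is "copper" (specifically "island market copper") and the modifier is "canyon".
Within "island market copper", the head is "copper" (specifically "market copper") and the modifier is "island".
Within "market copper", the head is "copper" and the modifier is "market".
Within "solstice wool gate", the head is "gate" (specifically "wool gate") and the modifier is "solstice".
Within "wool gate", the head is "gate" and the modifier is "wool".
Putting it together: [[canyon [island [market copper]]] [solstice [wool gate]]].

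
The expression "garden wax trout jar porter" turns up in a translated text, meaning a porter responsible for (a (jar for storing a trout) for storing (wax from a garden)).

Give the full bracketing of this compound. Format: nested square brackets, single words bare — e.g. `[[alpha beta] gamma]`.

At the top level: head "porter"; modifier "garden wax trout jar".
Inside "garden wax trout jar": head "jar" (specifically "trout jar"), modifier "garden wax".
Inside "garden wax": head "wax", modifier "garden".
Inside "trout jar": head "jar", modifier "trout".
Assembled: [[[garden wax] [trout jar]] porter].

[[[garden wax] [trout jar]] porter]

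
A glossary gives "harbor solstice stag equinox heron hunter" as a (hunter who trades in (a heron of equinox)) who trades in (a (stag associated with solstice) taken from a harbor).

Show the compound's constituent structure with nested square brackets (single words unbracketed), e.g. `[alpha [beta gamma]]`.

Overall it is a kind of hunter (specifically "equinox heron hunter"); the modifier is "harbor solstice stag".
Inside "harbor solstice stag": head "stag" (specifically "solstice stag"), modifier "harbor".
Inside "solstice stag": head "stag", modifier "solstice".
Inside "equinox heron hunter": head "hunter", modifier "equinox heron".
Inside "equinox heron": head "heron", modifier "equinox".
So the structure is [[harbor [solstice stag]] [[equinox heron] hunter]].

[[harbor [solstice stag]] [[equinox heron] hunter]]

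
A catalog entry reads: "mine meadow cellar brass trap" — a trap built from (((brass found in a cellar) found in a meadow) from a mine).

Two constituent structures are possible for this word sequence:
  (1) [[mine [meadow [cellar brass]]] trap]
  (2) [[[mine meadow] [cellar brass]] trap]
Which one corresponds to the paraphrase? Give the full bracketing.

The paraphrase's head is the "trap" part ("trap"); its modifier is "mine meadow cellar brass".
That top-level split, carried through the inner groups, gives [[mine [meadow [cellar brass]]] trap].

[[mine [meadow [cellar brass]]] trap]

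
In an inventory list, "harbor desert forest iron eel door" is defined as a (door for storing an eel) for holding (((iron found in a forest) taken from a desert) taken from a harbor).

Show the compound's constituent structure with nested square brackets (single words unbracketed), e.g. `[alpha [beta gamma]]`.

At the top level: head "door" (specifically "eel door"); modifier "harbor desert forest iron".
Within "harbor desert forest iron", the head is "iron" (specifically "desert forest iron") and the modifier is "harbor".
Within "desert forest iron", the head is "iron" (specifically "forest iron") and the modifier is "desert".
Within "forest iron", the head is "iron" and the modifier is "forest".
Within "eel door", the head is "door" and the modifier is "eel".
So the structure is [[harbor [desert [forest iron]]] [eel door]].

[[harbor [desert [forest iron]]] [eel door]]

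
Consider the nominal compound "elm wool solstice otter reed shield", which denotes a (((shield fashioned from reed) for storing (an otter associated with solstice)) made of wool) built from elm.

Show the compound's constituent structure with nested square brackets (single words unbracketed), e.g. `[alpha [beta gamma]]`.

[elm [wool [[solstice otter] [reed shield]]]]

Overall it is a kind of shield (specifically "wool solstice otter reed shield"); the modifier is "elm".
Inside "wool solstice otter reed shield": head "shield" (specifically "solstice otter reed shield"), modifier "wool".
Inside "solstice otter reed shield": head "shield" (specifically "reed shield"), modifier "solstice otter".
Inside "solstice otter": head "otter", modifier "solstice".
Inside "reed shield": head "shield", modifier "reed".
Assembled: [elm [wool [[solstice otter] [reed shield]]]].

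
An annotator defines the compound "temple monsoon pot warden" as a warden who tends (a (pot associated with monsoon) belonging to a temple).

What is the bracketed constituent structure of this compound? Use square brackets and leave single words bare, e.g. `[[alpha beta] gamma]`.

At the top level: head "warden"; modifier "temple monsoon pot".
Within "temple monsoon pot", the head is "pot" (specifically "monsoon pot") and the modifier is "temple".
Within "monsoon pot", the head is "pot" and the modifier is "monsoon".
So the structure is [[temple [monsoon pot]] warden].

[[temple [monsoon pot]] warden]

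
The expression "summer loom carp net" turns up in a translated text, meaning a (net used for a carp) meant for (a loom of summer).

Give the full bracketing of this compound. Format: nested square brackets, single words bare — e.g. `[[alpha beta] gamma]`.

Whole compound: head "net" (specifically "carp net"), modifier "summer loom".
Within "summer loom", the head is "loom" and the modifier is "summer".
Within "carp net", the head is "net" and the modifier is "carp".
So the structure is [[summer loom] [carp net]].

[[summer loom] [carp net]]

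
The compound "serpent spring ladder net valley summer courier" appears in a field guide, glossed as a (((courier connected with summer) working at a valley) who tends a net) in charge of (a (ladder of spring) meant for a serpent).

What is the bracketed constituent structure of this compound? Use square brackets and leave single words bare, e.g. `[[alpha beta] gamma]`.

[[serpent [spring ladder]] [net [valley [summer courier]]]]

At the top level: head "courier" (specifically "net valley summer courier"); modifier "serpent spring ladder".
Inside "serpent spring ladder": head "ladder" (specifically "spring ladder"), modifier "serpent".
Inside "spring ladder": head "ladder", modifier "spring".
Inside "net valley summer courier": head "courier" (specifically "valley summer courier"), modifier "net".
Inside "valley summer courier": head "courier" (specifically "summer courier"), modifier "valley".
Inside "summer courier": head "courier", modifier "summer".
Assembled: [[serpent [spring ladder]] [net [valley [summer courier]]]].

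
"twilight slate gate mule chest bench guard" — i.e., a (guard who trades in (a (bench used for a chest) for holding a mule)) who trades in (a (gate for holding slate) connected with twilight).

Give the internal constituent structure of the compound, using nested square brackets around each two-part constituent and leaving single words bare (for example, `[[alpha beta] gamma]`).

[[twilight [slate gate]] [[mule [chest bench]] guard]]

The outermost head in the paraphrase is "guard" (specifically "mule chest bench guard"), modified by "twilight slate gate".
"twilight slate gate" → head "gate" (specifically "slate gate"), modifier "twilight".
"slate gate" → head "gate", modifier "slate".
"mule chest bench guard" → head "guard", modifier "mule chest bench".
"mule chest bench" → head "bench" (specifically "chest bench"), modifier "mule".
"chest bench" → head "bench", modifier "chest".
Assembled: [[twilight [slate gate]] [[mule [chest bench]] guard]].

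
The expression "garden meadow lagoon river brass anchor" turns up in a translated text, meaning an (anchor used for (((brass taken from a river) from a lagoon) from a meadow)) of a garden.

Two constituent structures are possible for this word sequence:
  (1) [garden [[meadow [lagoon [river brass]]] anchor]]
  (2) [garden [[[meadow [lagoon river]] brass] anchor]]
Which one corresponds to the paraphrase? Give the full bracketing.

[garden [[meadow [lagoon [river brass]]] anchor]]

The paraphrase's head is the "anchor" part ("meadow lagoon river brass anchor"); its modifier is "garden".
That top-level split, carried through the inner groups, gives [garden [[meadow [lagoon [river brass]]] anchor]].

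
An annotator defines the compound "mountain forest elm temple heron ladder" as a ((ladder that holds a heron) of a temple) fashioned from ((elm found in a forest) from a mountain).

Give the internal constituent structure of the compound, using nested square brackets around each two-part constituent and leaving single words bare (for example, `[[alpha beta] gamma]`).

[[mountain [forest elm]] [temple [heron ladder]]]

At the top level: head "ladder" (specifically "temple heron ladder"); modifier "mountain forest elm".
Inside "mountain forest elm": head "elm" (specifically "forest elm"), modifier "mountain".
Inside "forest elm": head "elm", modifier "forest".
Inside "temple heron ladder": head "ladder" (specifically "heron ladder"), modifier "temple".
Inside "heron ladder": head "ladder", modifier "heron".
Putting it together: [[mountain [forest elm]] [temple [heron ladder]]].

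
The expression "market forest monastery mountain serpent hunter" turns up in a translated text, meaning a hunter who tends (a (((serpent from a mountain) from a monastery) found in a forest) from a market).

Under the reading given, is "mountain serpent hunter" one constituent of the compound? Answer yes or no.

no

The top-level split is [market forest monastery mountain serpent] [hunter]; the full structure is [[market [forest [monastery [mountain serpent]]]] hunter].
"mountain serpent hunter" straddles a constituent boundary, so it is not a single unit.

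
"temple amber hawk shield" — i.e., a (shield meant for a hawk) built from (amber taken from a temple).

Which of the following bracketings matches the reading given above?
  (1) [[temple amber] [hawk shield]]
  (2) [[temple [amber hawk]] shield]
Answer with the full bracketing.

The paraphrase's head is the "shield" part ("hawk shield"); its modifier is "temple amber".
That top-level split, carried through the inner groups, gives [[temple amber] [hawk shield]].

[[temple amber] [hawk shield]]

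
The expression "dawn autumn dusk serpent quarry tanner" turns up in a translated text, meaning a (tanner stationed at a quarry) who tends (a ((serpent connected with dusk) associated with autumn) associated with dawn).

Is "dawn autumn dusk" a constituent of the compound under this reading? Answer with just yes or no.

no

The top-level split is [dawn autumn dusk serpent] [quarry tanner]; the full structure is [[dawn [autumn [dusk serpent]]] [quarry tanner]].
"dawn autumn dusk" straddles a constituent boundary, so it is not a single unit.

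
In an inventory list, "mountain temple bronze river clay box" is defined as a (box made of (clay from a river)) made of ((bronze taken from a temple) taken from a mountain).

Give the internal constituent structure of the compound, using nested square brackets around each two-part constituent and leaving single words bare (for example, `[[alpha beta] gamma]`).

The outermost head in the paraphrase is "box" (specifically "river clay box"), modified by "mountain temple bronze".
Within "mountain temple bronze", the head is "bronze" (specifically "temple bronze") and the modifier is "mountain".
Within "temple bronze", the head is "bronze" and the modifier is "temple".
Within "river clay box", the head is "box" and the modifier is "river clay".
Within "river clay", the head is "clay" and the modifier is "river".
Putting it together: [[mountain [temple bronze]] [[river clay] box]].

[[mountain [temple bronze]] [[river clay] box]]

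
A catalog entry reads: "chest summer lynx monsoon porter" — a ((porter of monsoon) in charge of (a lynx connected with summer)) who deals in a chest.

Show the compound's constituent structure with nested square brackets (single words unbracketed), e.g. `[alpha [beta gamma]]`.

The outermost head in the paraphrase is "porter" (specifically "summer lynx monsoon porter"), modified by "chest".
Within "summer lynx monsoon porter", the head is "porter" (specifically "monsoon porter") and the modifier is "summer lynx".
Within "summer lynx", the head is "lynx" and the modifier is "summer".
Within "monsoon porter", the head is "porter" and the modifier is "monsoon".
Assembled: [chest [[summer lynx] [monsoon porter]]].

[chest [[summer lynx] [monsoon porter]]]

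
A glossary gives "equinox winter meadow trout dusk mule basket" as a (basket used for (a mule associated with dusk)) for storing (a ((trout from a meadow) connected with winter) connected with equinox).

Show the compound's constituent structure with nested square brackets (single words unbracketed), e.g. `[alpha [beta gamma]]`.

[[equinox [winter [meadow trout]]] [[dusk mule] basket]]

Whole compound: head "basket" (specifically "dusk mule basket"), modifier "equinox winter meadow trout".
"equinox winter meadow trout" → head "trout" (specifically "winter meadow trout"), modifier "equinox".
"winter meadow trout" → head "trout" (specifically "meadow trout"), modifier "winter".
"meadow trout" → head "trout", modifier "meadow".
"dusk mule basket" → head "basket", modifier "dusk mule".
"dusk mule" → head "mule", modifier "dusk".
Putting it together: [[equinox [winter [meadow trout]]] [[dusk mule] basket]].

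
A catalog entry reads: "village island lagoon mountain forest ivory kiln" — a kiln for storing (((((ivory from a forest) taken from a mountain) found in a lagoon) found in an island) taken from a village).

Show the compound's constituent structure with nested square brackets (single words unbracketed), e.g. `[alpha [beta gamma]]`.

[[village [island [lagoon [mountain [forest ivory]]]]] kiln]

The outermost head in the paraphrase is "kiln", modified by "village island lagoon mountain forest ivory".
Within "village island lagoon mountain forest ivory", the head is "ivory" (specifically "island lagoon mountain forest ivory") and the modifier is "village".
Within "island lagoon mountain forest ivory", the head is "ivory" (specifically "lagoon mountain forest ivory") and the modifier is "island".
Within "lagoon mountain forest ivory", the head is "ivory" (specifically "mountain forest ivory") and the modifier is "lagoon".
Within "mountain forest ivory", the head is "ivory" (specifically "forest ivory") and the modifier is "mountain".
Within "forest ivory", the head is "ivory" and the modifier is "forest".
Putting it together: [[village [island [lagoon [mountain [forest ivory]]]]] kiln].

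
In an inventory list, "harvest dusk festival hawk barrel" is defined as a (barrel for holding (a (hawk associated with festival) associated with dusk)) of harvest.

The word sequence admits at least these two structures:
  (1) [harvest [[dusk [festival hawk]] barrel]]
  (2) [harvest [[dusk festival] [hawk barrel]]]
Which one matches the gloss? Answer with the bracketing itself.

The paraphrase's head is the "barrel" part ("dusk festival hawk barrel"); its modifier is "harvest".
That top-level split, carried through the inner groups, gives [harvest [[dusk [festival hawk]] barrel]].

[harvest [[dusk [festival hawk]] barrel]]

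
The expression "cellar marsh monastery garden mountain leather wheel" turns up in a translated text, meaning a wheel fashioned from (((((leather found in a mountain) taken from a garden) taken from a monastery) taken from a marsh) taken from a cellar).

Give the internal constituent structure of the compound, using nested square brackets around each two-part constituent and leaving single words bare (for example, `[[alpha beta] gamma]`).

The outermost head in the paraphrase is "wheel", modified by "cellar marsh monastery garden mountain leather".
Inside "cellar marsh monastery garden mountain leather": head "leather" (specifically "marsh monastery garden mountain leather"), modifier "cellar".
Inside "marsh monastery garden mountain leather": head "leather" (specifically "monastery garden mountain leather"), modifier "marsh".
Inside "monastery garden mountain leather": head "leather" (specifically "garden mountain leather"), modifier "monastery".
Inside "garden mountain leather": head "leather" (specifically "mountain leather"), modifier "garden".
Inside "mountain leather": head "leather", modifier "mountain".
Putting it together: [[cellar [marsh [monastery [garden [mountain leather]]]]] wheel].

[[cellar [marsh [monastery [garden [mountain leather]]]]] wheel]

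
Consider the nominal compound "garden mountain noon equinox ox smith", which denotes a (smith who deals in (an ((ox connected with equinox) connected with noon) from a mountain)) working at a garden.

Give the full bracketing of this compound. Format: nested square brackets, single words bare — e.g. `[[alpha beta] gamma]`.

Overall it is a kind of smith (specifically "mountain noon equinox ox smith"); the modifier is "garden".
"mountain noon equinox ox smith" → head "smith", modifier "mountain noon equinox ox".
"mountain noon equinox ox" → head "ox" (specifically "noon equinox ox"), modifier "mountain".
"noon equinox ox" → head "ox" (specifically "equinox ox"), modifier "noon".
"equinox ox" → head "ox", modifier "equinox".
Assembled: [garden [[mountain [noon [equinox ox]]] smith]].

[garden [[mountain [noon [equinox ox]]] smith]]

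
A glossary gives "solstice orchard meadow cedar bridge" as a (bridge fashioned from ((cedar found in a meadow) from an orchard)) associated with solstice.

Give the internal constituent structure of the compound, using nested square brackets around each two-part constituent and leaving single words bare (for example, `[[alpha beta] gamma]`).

Whole compound: head "bridge" (specifically "orchard meadow cedar bridge"), modifier "solstice".
Within "orchard meadow cedar bridge", the head is "bridge" and the modifier is "orchard meadow cedar".
Within "orchard meadow cedar", the head is "cedar" (specifically "meadow cedar") and the modifier is "orchard".
Within "meadow cedar", the head is "cedar" and the modifier is "meadow".
Assembled: [solstice [[orchard [meadow cedar]] bridge]].

[solstice [[orchard [meadow cedar]] bridge]]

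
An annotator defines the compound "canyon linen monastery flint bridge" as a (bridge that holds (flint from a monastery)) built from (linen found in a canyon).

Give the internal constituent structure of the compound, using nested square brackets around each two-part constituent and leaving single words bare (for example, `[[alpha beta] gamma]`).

At the top level: head "bridge" (specifically "monastery flint bridge"); modifier "canyon linen".
Within "canyon linen", the head is "linen" and the modifier is "canyon".
Within "monastery flint bridge", the head is "bridge" and the modifier is "monastery flint".
Within "monastery flint", the head is "flint" and the modifier is "monastery".
Assembled: [[canyon linen] [[monastery flint] bridge]].

[[canyon linen] [[monastery flint] bridge]]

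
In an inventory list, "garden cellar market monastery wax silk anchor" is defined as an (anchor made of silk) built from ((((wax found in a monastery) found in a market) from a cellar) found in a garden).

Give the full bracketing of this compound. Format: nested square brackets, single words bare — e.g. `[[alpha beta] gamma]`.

[[garden [cellar [market [monastery wax]]]] [silk anchor]]

The outermost head in the paraphrase is "anchor" (specifically "silk anchor"), modified by "garden cellar market monastery wax".
Within "garden cellar market monastery wax", the head is "wax" (specifically "cellar market monastery wax") and the modifier is "garden".
Within "cellar market monastery wax", the head is "wax" (specifically "market monastery wax") and the modifier is "cellar".
Within "market monastery wax", the head is "wax" (specifically "monastery wax") and the modifier is "market".
Within "monastery wax", the head is "wax" and the modifier is "monastery".
Within "silk anchor", the head is "anchor" and the modifier is "silk".
Putting it together: [[garden [cellar [market [monastery wax]]]] [silk anchor]].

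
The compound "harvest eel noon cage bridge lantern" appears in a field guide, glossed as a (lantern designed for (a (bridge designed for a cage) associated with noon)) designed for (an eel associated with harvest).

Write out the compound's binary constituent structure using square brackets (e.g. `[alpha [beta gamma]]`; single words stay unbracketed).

Overall it is a kind of lantern (specifically "noon cage bridge lantern"); the modifier is "harvest eel".
Within "harvest eel", the head is "eel" and the modifier is "harvest".
Within "noon cage bridge lantern", the head is "lantern" and the modifier is "noon cage bridge".
Within "noon cage bridge", the head is "bridge" (specifically "cage bridge") and the modifier is "noon".
Within "cage bridge", the head is "bridge" and the modifier is "cage".
Assembled: [[harvest eel] [[noon [cage bridge]] lantern]].

[[harvest eel] [[noon [cage bridge]] lantern]]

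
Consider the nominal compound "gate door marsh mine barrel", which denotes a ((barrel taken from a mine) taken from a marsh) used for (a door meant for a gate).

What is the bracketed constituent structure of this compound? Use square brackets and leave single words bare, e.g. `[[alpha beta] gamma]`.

[[gate door] [marsh [mine barrel]]]

At the top level: head "barrel" (specifically "marsh mine barrel"); modifier "gate door".
Within "gate door", the head is "door" and the modifier is "gate".
Within "marsh mine barrel", the head is "barrel" (specifically "mine barrel") and the modifier is "marsh".
Within "mine barrel", the head is "barrel" and the modifier is "mine".
So the structure is [[gate door] [marsh [mine barrel]]].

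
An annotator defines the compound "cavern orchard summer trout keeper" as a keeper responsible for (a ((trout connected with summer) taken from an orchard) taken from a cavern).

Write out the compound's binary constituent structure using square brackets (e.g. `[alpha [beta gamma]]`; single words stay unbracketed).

[[cavern [orchard [summer trout]]] keeper]

The outermost head in the paraphrase is "keeper", modified by "cavern orchard summer trout".
Within "cavern orchard summer trout", the head is "trout" (specifically "orchard summer trout") and the modifier is "cavern".
Within "orchard summer trout", the head is "trout" (specifically "summer trout") and the modifier is "orchard".
Within "summer trout", the head is "trout" and the modifier is "summer".
Putting it together: [[cavern [orchard [summer trout]]] keeper].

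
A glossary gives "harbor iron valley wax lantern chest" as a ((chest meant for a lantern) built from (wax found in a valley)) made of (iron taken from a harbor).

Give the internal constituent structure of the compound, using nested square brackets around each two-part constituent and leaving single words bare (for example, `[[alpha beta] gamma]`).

Overall it is a kind of chest (specifically "valley wax lantern chest"); the modifier is "harbor iron".
Within "harbor iron", the head is "iron" and the modifier is "harbor".
Within "valley wax lantern chest", the head is "chest" (specifically "lantern chest") and the modifier is "valley wax".
Within "valley wax", the head is "wax" and the modifier is "valley".
Within "lantern chest", the head is "chest" and the modifier is "lantern".
Putting it together: [[harbor iron] [[valley wax] [lantern chest]]].

[[harbor iron] [[valley wax] [lantern chest]]]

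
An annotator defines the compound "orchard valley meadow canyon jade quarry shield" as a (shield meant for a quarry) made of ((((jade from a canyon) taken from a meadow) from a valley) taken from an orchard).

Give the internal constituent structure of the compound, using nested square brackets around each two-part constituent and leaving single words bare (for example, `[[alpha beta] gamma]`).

At the top level: head "shield" (specifically "quarry shield"); modifier "orchard valley meadow canyon jade".
"orchard valley meadow canyon jade" → head "jade" (specifically "valley meadow canyon jade"), modifier "orchard".
"valley meadow canyon jade" → head "jade" (specifically "meadow canyon jade"), modifier "valley".
"meadow canyon jade" → head "jade" (specifically "canyon jade"), modifier "meadow".
"canyon jade" → head "jade", modifier "canyon".
"quarry shield" → head "shield", modifier "quarry".
Putting it together: [[orchard [valley [meadow [canyon jade]]]] [quarry shield]].

[[orchard [valley [meadow [canyon jade]]]] [quarry shield]]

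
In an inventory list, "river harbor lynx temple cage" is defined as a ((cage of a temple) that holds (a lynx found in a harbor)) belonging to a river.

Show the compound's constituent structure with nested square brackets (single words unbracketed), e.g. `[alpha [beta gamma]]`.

[river [[harbor lynx] [temple cage]]]

The outermost head in the paraphrase is "cage" (specifically "harbor lynx temple cage"), modified by "river".
"harbor lynx temple cage" → head "cage" (specifically "temple cage"), modifier "harbor lynx".
"harbor lynx" → head "lynx", modifier "harbor".
"temple cage" → head "cage", modifier "temple".
Putting it together: [river [[harbor lynx] [temple cage]]].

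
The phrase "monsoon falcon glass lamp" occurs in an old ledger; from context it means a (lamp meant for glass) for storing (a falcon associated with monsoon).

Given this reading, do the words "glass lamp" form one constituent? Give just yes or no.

The paraphrase groups the words so that "glass lamp" is one unit: it corresponds to a single parenthesized sub-phrase.
The full structure is [[monsoon falcon] [glass lamp]], in which [glass lamp] is a constituent.

yes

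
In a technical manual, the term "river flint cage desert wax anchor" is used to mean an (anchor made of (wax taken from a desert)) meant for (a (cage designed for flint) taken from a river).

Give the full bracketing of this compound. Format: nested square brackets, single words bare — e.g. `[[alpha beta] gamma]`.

Whole compound: head "anchor" (specifically "desert wax anchor"), modifier "river flint cage".
"river flint cage" → head "cage" (specifically "flint cage"), modifier "river".
"flint cage" → head "cage", modifier "flint".
"desert wax anchor" → head "anchor", modifier "desert wax".
"desert wax" → head "wax", modifier "desert".
Assembled: [[river [flint cage]] [[desert wax] anchor]].

[[river [flint cage]] [[desert wax] anchor]]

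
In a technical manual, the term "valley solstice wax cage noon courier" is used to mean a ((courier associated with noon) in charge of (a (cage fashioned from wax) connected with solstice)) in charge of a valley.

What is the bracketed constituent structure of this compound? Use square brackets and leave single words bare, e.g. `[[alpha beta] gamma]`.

At the top level: head "courier" (specifically "solstice wax cage noon courier"); modifier "valley".
Within "solstice wax cage noon courier", the head is "courier" (specifically "noon courier") and the modifier is "solstice wax cage".
Within "solstice wax cage", the head is "cage" (specifically "wax cage") and the modifier is "solstice".
Within "wax cage", the head is "cage" and the modifier is "wax".
Within "noon courier", the head is "courier" and the modifier is "noon".
Assembled: [valley [[solstice [wax cage]] [noon courier]]].

[valley [[solstice [wax cage]] [noon courier]]]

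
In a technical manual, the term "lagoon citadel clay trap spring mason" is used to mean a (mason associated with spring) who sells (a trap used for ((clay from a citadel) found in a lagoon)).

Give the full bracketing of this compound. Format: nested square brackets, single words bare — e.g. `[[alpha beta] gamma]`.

Whole compound: head "mason" (specifically "spring mason"), modifier "lagoon citadel clay trap".
Inside "lagoon citadel clay trap": head "trap", modifier "lagoon citadel clay".
Inside "lagoon citadel clay": head "clay" (specifically "citadel clay"), modifier "lagoon".
Inside "citadel clay": head "clay", modifier "citadel".
Inside "spring mason": head "mason", modifier "spring".
So the structure is [[[lagoon [citadel clay]] trap] [spring mason]].

[[[lagoon [citadel clay]] trap] [spring mason]]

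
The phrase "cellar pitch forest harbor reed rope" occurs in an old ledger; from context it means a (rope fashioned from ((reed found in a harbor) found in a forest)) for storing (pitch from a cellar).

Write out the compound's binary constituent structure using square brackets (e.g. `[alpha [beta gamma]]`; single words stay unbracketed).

[[cellar pitch] [[forest [harbor reed]] rope]]

Overall it is a kind of rope (specifically "forest harbor reed rope"); the modifier is "cellar pitch".
"cellar pitch" → head "pitch", modifier "cellar".
"forest harbor reed rope" → head "rope", modifier "forest harbor reed".
"forest harbor reed" → head "reed" (specifically "harbor reed"), modifier "forest".
"harbor reed" → head "reed", modifier "harbor".
So the structure is [[cellar pitch] [[forest [harbor reed]] rope]].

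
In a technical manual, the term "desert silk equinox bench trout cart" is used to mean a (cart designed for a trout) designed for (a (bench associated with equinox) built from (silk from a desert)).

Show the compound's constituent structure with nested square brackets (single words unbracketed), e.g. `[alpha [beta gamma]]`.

At the top level: head "cart" (specifically "trout cart"); modifier "desert silk equinox bench".
Inside "desert silk equinox bench": head "bench" (specifically "equinox bench"), modifier "desert silk".
Inside "desert silk": head "silk", modifier "desert".
Inside "equinox bench": head "bench", modifier "equinox".
Inside "trout cart": head "cart", modifier "trout".
Assembled: [[[desert silk] [equinox bench]] [trout cart]].

[[[desert silk] [equinox bench]] [trout cart]]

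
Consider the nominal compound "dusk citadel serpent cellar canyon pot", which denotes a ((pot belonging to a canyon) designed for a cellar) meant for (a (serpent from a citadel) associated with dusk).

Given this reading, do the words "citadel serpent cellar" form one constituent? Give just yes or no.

no

The top-level split is [dusk citadel serpent] [cellar canyon pot]; the full structure is [[dusk [citadel serpent]] [cellar [canyon pot]]].
"citadel serpent cellar" straddles a constituent boundary, so it is not a single unit.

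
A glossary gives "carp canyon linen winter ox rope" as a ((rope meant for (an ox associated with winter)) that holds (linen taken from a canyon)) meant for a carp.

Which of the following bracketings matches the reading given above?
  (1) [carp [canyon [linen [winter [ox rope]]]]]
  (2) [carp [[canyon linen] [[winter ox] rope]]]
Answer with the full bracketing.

[carp [[canyon linen] [[winter ox] rope]]]

The paraphrase's head is the "rope" part ("canyon linen winter ox rope"); its modifier is "carp".
That top-level split, carried through the inner groups, gives [carp [[canyon linen] [[winter ox] rope]]].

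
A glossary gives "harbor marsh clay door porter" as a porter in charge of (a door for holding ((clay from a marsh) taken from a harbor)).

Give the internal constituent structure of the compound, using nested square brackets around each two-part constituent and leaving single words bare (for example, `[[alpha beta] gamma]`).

[[[harbor [marsh clay]] door] porter]

Overall it is a kind of porter; the modifier is "harbor marsh clay door".
Inside "harbor marsh clay door": head "door", modifier "harbor marsh clay".
Inside "harbor marsh clay": head "clay" (specifically "marsh clay"), modifier "harbor".
Inside "marsh clay": head "clay", modifier "marsh".
So the structure is [[[harbor [marsh clay]] door] porter].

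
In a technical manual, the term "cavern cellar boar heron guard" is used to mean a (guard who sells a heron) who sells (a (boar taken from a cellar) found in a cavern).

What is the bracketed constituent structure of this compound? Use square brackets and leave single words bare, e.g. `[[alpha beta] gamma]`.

Whole compound: head "guard" (specifically "heron guard"), modifier "cavern cellar boar".
Within "cavern cellar boar", the head is "boar" (specifically "cellar boar") and the modifier is "cavern".
Within "cellar boar", the head is "boar" and the modifier is "cellar".
Within "heron guard", the head is "guard" and the modifier is "heron".
Putting it together: [[cavern [cellar boar]] [heron guard]].

[[cavern [cellar boar]] [heron guard]]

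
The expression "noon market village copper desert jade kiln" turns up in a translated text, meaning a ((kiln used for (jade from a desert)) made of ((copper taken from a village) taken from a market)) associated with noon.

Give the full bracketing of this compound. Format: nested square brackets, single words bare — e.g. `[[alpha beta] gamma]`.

[noon [[market [village copper]] [[desert jade] kiln]]]

The outermost head in the paraphrase is "kiln" (specifically "market village copper desert jade kiln"), modified by "noon".
"market village copper desert jade kiln" → head "kiln" (specifically "desert jade kiln"), modifier "market village copper".
"market village copper" → head "copper" (specifically "village copper"), modifier "market".
"village copper" → head "copper", modifier "village".
"desert jade kiln" → head "kiln", modifier "desert jade".
"desert jade" → head "jade", modifier "desert".
Assembled: [noon [[market [village copper]] [[desert jade] kiln]]].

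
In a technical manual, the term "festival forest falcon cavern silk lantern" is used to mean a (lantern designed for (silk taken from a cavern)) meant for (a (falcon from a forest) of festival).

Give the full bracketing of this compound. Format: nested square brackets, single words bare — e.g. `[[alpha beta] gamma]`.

Overall it is a kind of lantern (specifically "cavern silk lantern"); the modifier is "festival forest falcon".
Within "festival forest falcon", the head is "falcon" (specifically "forest falcon") and the modifier is "festival".
Within "forest falcon", the head is "falcon" and the modifier is "forest".
Within "cavern silk lantern", the head is "lantern" and the modifier is "cavern silk".
Within "cavern silk", the head is "silk" and the modifier is "cavern".
Putting it together: [[festival [forest falcon]] [[cavern silk] lantern]].

[[festival [forest falcon]] [[cavern silk] lantern]]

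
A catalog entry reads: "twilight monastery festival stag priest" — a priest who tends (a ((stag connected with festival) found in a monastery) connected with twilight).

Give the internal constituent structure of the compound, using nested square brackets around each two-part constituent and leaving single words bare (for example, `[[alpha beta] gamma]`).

[[twilight [monastery [festival stag]]] priest]

Overall it is a kind of priest; the modifier is "twilight monastery festival stag".
"twilight monastery festival stag" → head "stag" (specifically "monastery festival stag"), modifier "twilight".
"monastery festival stag" → head "stag" (specifically "festival stag"), modifier "monastery".
"festival stag" → head "stag", modifier "festival".
Putting it together: [[twilight [monastery [festival stag]]] priest].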